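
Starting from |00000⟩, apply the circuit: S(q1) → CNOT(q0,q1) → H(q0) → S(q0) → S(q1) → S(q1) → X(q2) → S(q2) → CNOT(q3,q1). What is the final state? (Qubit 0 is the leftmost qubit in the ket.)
(1/√2)i|00100⟩ - 1/√2|10100⟩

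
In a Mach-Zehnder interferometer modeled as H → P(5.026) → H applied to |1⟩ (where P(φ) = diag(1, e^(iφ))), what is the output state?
(0.3458 + 0.4756i)|0⟩ + (0.6542 - 0.4756i)|1⟩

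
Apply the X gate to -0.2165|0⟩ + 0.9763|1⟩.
0.9763|0⟩ - 0.2165|1⟩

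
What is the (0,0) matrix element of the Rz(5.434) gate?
(-0.9112 - 0.4119i)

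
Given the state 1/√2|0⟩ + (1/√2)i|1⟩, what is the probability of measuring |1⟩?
1/2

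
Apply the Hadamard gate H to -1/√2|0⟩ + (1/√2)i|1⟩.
(-1/2 + (1/2)i)|0⟩ + (-1/2 - (1/2)i)|1⟩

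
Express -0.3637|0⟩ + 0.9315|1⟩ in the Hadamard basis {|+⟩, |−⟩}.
0.4015|+⟩ - 0.9158|−⟩

With |ψ⟩ = α|0⟩ + β|1⟩, the Hadamard-basis coefficients are ⟨+|ψ⟩ = (α + β)/√2 and ⟨−|ψ⟩ = (α − β)/√2.
Here α = -0.3637, β = 0.9315: (α + β)/√2 = 0.4015, (α − β)/√2 = -0.9158.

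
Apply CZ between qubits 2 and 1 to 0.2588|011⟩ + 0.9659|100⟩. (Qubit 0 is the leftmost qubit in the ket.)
-0.2588|011⟩ + 0.9659|100⟩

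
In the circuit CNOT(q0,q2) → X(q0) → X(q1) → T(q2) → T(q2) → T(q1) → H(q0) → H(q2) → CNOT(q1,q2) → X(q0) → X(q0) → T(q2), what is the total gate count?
12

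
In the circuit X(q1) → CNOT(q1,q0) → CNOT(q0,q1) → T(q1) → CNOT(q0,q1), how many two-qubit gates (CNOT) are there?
3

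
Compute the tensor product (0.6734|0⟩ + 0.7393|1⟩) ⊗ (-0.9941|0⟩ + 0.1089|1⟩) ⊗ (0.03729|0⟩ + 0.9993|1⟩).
-0.02496|000⟩ - 0.669|001⟩ + 0.002735|010⟩ + 0.07328|011⟩ - 0.02741|100⟩ - 0.7344|101⟩ + 0.003002|110⟩ + 0.08045|111⟩

amp(|b₁b₂…⟩) = product of the factor amplitudes for bits b₁, b₂, …; only kets whose every factor amplitude is nonzero survive.
|000⟩: (0.6734)(-0.9941)(0.03729) = -0.02496
|001⟩: (0.6734)(-0.9941)(0.9993) = -0.669
|010⟩: (0.6734)(0.1089)(0.03729) = 0.002735
|011⟩: (0.6734)(0.1089)(0.9993) = 0.07328
|100⟩: (0.7393)(-0.9941)(0.03729) = -0.02741
|101⟩: (0.7393)(-0.9941)(0.9993) = -0.7344
|110⟩: (0.7393)(0.1089)(0.03729) = 0.003002
|111⟩: (0.7393)(0.1089)(0.9993) = 0.08045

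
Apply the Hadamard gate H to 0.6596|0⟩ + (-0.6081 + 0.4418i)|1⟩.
(0.03642 + 0.3124i)|0⟩ + (0.8964 - 0.3124i)|1⟩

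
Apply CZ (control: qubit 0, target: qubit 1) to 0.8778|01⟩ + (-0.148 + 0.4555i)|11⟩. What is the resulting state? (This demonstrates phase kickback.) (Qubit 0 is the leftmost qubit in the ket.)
0.8778|01⟩ + (0.148 - 0.4555i)|11⟩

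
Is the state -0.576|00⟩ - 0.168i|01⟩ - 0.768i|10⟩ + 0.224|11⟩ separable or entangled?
Separable

Writing the state as a|00⟩ + b|01⟩ + c|10⟩ + d|11⟩, it is a product state iff ad − bc = 0.
Here (a, b, c, d) = (-0.576, -0.168i, -0.768i, 0.224): ad − bc = (-0.576)(0.224) − (-0.168i)(-0.768i) = 0, so the state is separable.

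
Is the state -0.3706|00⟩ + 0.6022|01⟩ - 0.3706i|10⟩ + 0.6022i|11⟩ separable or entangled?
Separable

Writing the state as a|00⟩ + b|01⟩ + c|10⟩ + d|11⟩, it is a product state iff ad − bc = 0.
Here (a, b, c, d) = (-0.3706, 0.6022, -0.3706i, 0.6022i): ad − bc = (-0.3706)(0.6022i) − (0.6022)(-0.3706i) = 0, so the state is separable.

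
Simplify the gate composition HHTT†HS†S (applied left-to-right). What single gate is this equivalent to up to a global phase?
H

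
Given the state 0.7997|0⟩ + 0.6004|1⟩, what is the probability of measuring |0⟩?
0.6395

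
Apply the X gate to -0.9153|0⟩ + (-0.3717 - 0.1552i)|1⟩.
(-0.3717 - 0.1552i)|0⟩ - 0.9153|1⟩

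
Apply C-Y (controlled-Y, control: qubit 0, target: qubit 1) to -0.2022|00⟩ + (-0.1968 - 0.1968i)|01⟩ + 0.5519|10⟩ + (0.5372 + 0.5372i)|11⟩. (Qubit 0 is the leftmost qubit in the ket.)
-0.2022|00⟩ + (-0.1968 - 0.1968i)|01⟩ + (0.5372 - 0.5372i)|10⟩ + 0.5519i|11⟩

C-Y leaves the control-|0⟩ kets |00⟩, |01⟩ unchanged and applies Y to qubit 1 on the control-|1⟩ pair (|10⟩, |11⟩).
Y = [[0, -i], [i, 0]].
With a = amp(|10⟩) = 0.5519 and b = amp(|11⟩) = (0.5372 + 0.5372i):
new amp(|10⟩) = (-i)·b = (0.5372 - 0.5372i)
new amp(|11⟩) = (i)·a = 0.5519i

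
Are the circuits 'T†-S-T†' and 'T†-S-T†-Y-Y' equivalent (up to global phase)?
Yes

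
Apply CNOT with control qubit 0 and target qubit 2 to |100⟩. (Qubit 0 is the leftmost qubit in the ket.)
|101⟩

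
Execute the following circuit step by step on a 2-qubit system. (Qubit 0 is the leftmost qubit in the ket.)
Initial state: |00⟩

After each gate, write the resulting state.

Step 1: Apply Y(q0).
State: i|10⟩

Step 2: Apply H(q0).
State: (1/√2)i|00⟩ - (1/√2)i|10⟩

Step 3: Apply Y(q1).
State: -1/√2|01⟩ + 1/√2|11⟩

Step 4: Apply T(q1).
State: (-1/2 - (1/2)i)|01⟩ + (1/2 + (1/2)i)|11⟩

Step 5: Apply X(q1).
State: (-1/2 - (1/2)i)|00⟩ + (1/2 + (1/2)i)|10⟩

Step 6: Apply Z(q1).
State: (-1/2 - (1/2)i)|00⟩ + (1/2 + (1/2)i)|10⟩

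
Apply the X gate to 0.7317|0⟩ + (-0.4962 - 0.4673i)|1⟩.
(-0.4962 - 0.4673i)|0⟩ + 0.7317|1⟩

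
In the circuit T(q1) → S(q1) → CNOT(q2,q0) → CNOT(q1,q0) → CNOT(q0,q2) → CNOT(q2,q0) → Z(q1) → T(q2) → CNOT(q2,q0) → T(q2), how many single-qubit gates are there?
5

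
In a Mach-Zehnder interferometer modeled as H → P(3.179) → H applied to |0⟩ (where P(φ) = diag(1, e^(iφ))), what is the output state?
(0.0003498 - 0.0187i)|0⟩ + (0.9997 + 0.0187i)|1⟩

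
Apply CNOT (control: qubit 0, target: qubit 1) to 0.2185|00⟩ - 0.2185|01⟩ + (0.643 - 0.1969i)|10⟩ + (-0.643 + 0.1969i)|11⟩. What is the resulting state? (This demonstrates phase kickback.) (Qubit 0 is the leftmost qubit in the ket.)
0.2185|00⟩ - 0.2185|01⟩ + (-0.643 + 0.1969i)|10⟩ + (0.643 - 0.1969i)|11⟩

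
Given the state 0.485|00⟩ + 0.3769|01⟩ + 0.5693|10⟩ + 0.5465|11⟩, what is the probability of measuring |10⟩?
0.3241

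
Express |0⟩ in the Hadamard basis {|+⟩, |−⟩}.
1/√2|+⟩ + 1/√2|−⟩

With |ψ⟩ = α|0⟩ + β|1⟩, the Hadamard-basis coefficients are ⟨+|ψ⟩ = (α + β)/√2 and ⟨−|ψ⟩ = (α − β)/√2.
Here α = 1, β = 0: (α + β)/√2 = 1/√2, (α − β)/√2 = 1/√2.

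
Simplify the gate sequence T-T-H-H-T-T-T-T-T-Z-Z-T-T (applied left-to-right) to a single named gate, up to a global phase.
T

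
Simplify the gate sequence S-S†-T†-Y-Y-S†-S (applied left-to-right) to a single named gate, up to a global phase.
T†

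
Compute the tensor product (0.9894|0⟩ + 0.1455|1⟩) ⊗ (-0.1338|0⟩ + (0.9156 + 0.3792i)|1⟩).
-0.1324|00⟩ + (0.9059 + 0.3752i)|01⟩ - 0.01947|10⟩ + (0.1332 + 0.05517i)|11⟩

amp(|b₁b₂…⟩) = product of the factor amplitudes for bits b₁, b₂, …; only kets whose every factor amplitude is nonzero survive.
|00⟩: (0.9894)(-0.1338) = -0.1324
|01⟩: (0.9894)(0.9156 + 0.3792i) = (0.9059 + 0.3752i)
|10⟩: (0.1455)(-0.1338) = -0.01947
|11⟩: (0.1455)(0.9156 + 0.3792i) = (0.1332 + 0.05517i)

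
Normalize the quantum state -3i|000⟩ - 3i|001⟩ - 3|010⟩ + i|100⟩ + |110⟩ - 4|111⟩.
-(1/√5)i|000⟩ - (1/√5)i|001⟩ - 1/√5|010⟩ + 0.1491i|100⟩ + 0.1491|110⟩ - 0.5963|111⟩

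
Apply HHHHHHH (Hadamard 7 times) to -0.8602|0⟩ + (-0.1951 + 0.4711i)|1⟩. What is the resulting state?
(-0.7462 + 0.3331i)|0⟩ + (-0.4703 - 0.3331i)|1⟩

H² = I, so H^7 = H: a single Hadamard. With (a, b) = (-0.8602, (-0.1951 + 0.4711i)), H gives ((a + b)/√2, (a − b)/√2) = ((-0.7462 + 0.3331i), (-0.4703 - 0.3331i)).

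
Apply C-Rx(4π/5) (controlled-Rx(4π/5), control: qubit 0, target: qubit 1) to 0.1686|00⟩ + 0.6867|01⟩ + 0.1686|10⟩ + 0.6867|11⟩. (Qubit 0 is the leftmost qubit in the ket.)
0.1686|00⟩ + 0.6867|01⟩ + (0.0521 - 0.6531i)|10⟩ + (0.2122 - 0.1603i)|11⟩

C-Rx(4π/5) leaves the control-|0⟩ kets |00⟩, |01⟩ unchanged and applies Rx(4π/5) to qubit 1 on the control-|1⟩ pair (|10⟩, |11⟩).
Rx(4π/5) = [[cos(θ/2), −i·sin(θ/2)], [−i·sin(θ/2), cos(θ/2)]]; θ = 4π/5, cos(θ/2) ≈ 0.309017, sin(θ/2) ≈ 0.951057.
With a = amp(|10⟩) = 0.1686 and b = amp(|11⟩) = 0.6867:
new amp(|10⟩) = (0.309017)·a + (-0.951057i)·b = (0.0521 - 0.6531i)
new amp(|11⟩) = (-0.951057i)·a + (0.309017)·b = (0.2122 - 0.1603i)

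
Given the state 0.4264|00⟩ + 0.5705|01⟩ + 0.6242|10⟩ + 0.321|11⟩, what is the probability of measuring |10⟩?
0.3896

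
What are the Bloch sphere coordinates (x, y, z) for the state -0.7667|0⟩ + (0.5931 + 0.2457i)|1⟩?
(-0.9095, -0.3768, 0.1757)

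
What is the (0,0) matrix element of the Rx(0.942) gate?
0.8911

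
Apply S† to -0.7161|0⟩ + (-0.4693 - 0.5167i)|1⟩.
-0.7161|0⟩ + (-0.5167 + 0.4693i)|1⟩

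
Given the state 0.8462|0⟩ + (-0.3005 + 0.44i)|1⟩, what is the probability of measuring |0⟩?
0.7161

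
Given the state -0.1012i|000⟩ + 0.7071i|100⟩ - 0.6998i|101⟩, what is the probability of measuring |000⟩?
0.01024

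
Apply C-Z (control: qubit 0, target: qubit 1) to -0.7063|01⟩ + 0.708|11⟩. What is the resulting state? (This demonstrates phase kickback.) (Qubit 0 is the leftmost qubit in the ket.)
-0.7063|01⟩ - 0.708|11⟩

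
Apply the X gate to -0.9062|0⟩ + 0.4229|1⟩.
0.4229|0⟩ - 0.9062|1⟩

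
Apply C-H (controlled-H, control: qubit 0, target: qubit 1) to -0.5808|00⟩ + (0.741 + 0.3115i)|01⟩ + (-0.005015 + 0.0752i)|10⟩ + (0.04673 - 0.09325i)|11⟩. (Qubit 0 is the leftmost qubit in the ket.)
-0.5808|00⟩ + (0.741 + 0.3115i)|01⟩ + (0.0295 - 0.01276i)|10⟩ + (-0.03659 + 0.1191i)|11⟩

C-H leaves the control-|0⟩ kets |00⟩, |01⟩ unchanged and applies H to qubit 1 on the control-|1⟩ pair (|10⟩, |11⟩).
H = [[1/√2, 1/√2], [1/√2, -1/√2]].
With a = amp(|10⟩) = (-0.005015 + 0.0752i) and b = amp(|11⟩) = (0.04673 - 0.09325i):
new amp(|10⟩) = (1/√2)·a + (1/√2)·b = (0.0295 - 0.01276i)
new amp(|11⟩) = (1/√2)·a + (-1/√2)·b = (-0.03659 + 0.1191i)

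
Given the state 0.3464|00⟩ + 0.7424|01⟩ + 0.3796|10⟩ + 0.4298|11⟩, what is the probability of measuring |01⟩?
0.5512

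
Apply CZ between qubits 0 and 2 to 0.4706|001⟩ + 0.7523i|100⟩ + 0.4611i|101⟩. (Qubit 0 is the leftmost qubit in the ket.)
0.4706|001⟩ + 0.7523i|100⟩ - 0.4611i|101⟩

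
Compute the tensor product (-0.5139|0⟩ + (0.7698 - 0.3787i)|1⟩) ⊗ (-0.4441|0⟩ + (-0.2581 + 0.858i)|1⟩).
0.2282|00⟩ + (0.1326 - 0.4409i)|01⟩ + (-0.3419 + 0.1682i)|10⟩ + (0.1262 + 0.7582i)|11⟩

amp(|b₁b₂…⟩) = product of the factor amplitudes for bits b₁, b₂, …; only kets whose every factor amplitude is nonzero survive.
|00⟩: (-0.5139)(-0.4441) = 0.2282
|01⟩: (-0.5139)(-0.2581 + 0.858i) = (0.1326 - 0.4409i)
|10⟩: (0.7698 - 0.3787i)(-0.4441) = (-0.3419 + 0.1682i)
|11⟩: (0.7698 - 0.3787i)(-0.2581 + 0.858i) = (0.1262 + 0.7582i)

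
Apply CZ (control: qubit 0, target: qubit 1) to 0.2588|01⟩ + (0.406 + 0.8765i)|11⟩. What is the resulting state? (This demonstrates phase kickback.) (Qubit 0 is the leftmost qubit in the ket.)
0.2588|01⟩ + (-0.406 - 0.8765i)|11⟩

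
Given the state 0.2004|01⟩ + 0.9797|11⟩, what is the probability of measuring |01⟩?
0.04016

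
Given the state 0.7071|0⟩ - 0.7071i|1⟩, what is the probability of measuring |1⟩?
0.5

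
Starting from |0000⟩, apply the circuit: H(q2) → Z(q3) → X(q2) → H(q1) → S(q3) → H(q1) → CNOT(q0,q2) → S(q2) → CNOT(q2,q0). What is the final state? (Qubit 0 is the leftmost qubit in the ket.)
1/√2|0000⟩ + (1/√2)i|1010⟩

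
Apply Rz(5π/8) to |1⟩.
(0.5556 + 0.8315i)|1⟩

Rz(5π/8) = [[e^(−iθ/2), 0], [0, e^(iθ/2)]] with e^(±iθ/2) = cos(θ/2) ± i·sin(θ/2); θ = 5π/8, cos(θ/2) ≈ 0.55557, sin(θ/2) ≈ 0.83147.
With a = amp(|0⟩) = 0 and b = amp(|1⟩) = 1:
new amp(|0⟩) = (0.55557 - 0.83147i)·a = 0
new amp(|1⟩) = (0.55557 + 0.83147i)·b = (0.5556 + 0.8315i)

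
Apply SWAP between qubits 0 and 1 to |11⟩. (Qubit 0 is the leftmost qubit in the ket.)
|11⟩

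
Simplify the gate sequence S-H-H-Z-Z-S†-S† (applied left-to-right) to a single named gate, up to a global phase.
S†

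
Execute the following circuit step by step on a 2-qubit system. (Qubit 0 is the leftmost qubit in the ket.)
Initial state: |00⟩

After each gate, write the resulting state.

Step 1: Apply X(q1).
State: |01⟩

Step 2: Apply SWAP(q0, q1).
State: |10⟩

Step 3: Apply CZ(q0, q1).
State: |10⟩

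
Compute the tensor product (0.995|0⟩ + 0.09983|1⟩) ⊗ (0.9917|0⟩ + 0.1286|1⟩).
0.9867|00⟩ + 0.128|01⟩ + 0.099|10⟩ + 0.01284|11⟩

amp(|b₁b₂…⟩) = product of the factor amplitudes for bits b₁, b₂, …; only kets whose every factor amplitude is nonzero survive.
|00⟩: (0.995)(0.9917) = 0.9867
|01⟩: (0.995)(0.1286) = 0.128
|10⟩: (0.09983)(0.9917) = 0.099
|11⟩: (0.09983)(0.1286) = 0.01284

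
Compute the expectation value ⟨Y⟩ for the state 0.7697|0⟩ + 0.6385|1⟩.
0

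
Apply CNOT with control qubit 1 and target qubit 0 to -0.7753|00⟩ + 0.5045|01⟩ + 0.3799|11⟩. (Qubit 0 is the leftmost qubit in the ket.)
-0.7753|00⟩ + 0.3799|01⟩ + 0.5045|11⟩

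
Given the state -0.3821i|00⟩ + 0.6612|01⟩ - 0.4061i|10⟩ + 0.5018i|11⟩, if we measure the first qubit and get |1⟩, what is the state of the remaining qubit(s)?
-0.6291i|0⟩ + 0.7773i|1⟩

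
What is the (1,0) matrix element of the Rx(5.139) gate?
-0.5414i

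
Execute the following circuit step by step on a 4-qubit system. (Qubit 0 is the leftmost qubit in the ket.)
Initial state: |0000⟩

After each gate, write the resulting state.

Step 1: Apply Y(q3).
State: i|0001⟩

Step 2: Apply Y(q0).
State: -|1001⟩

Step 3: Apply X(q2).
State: -|1011⟩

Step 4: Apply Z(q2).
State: |1011⟩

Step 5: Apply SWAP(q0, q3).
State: |1011⟩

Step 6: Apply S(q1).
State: |1011⟩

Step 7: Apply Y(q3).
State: -i|1010⟩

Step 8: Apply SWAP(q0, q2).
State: -i|1010⟩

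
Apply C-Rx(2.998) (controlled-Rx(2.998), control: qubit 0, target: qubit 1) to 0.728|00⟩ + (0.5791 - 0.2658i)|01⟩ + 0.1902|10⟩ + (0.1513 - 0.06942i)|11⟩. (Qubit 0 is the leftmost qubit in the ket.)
0.728|00⟩ + (0.5791 - 0.2658i)|01⟩ + (-0.0556 - 0.1509i)|10⟩ + (0.01085 - 0.1947i)|11⟩

C-Rx(2.998) leaves the control-|0⟩ kets |00⟩, |01⟩ unchanged and applies Rx(2.998) to qubit 1 on the control-|1⟩ pair (|10⟩, |11⟩).
Rx(2.998) = [[cos(θ/2), −i·sin(θ/2)], [−i·sin(θ/2), cos(θ/2)]]; θ = 2.998, cos(θ/2) ≈ 0.0717347, sin(θ/2) ≈ 0.997424.
With a = amp(|10⟩) = 0.1902 and b = amp(|11⟩) = (0.1513 - 0.06942i):
new amp(|10⟩) = (0.0717347)·a + (-0.997424i)·b = (-0.0556 - 0.1509i)
new amp(|11⟩) = (-0.997424i)·a + (0.0717347)·b = (0.01085 - 0.1947i)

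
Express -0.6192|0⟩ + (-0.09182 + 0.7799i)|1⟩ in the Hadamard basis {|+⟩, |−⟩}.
(-0.5028 + 0.5515i)|+⟩ + (-0.3729 - 0.5515i)|−⟩

With |ψ⟩ = α|0⟩ + β|1⟩, the Hadamard-basis coefficients are ⟨+|ψ⟩ = (α + β)/√2 and ⟨−|ψ⟩ = (α − β)/√2.
Here α = -0.6192, β = (-0.09182 + 0.7799i): (α + β)/√2 = (-0.5028 + 0.5515i), (α − β)/√2 = (-0.3729 - 0.5515i).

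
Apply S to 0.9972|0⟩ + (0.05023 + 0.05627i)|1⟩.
0.9972|0⟩ + (-0.05627 + 0.05023i)|1⟩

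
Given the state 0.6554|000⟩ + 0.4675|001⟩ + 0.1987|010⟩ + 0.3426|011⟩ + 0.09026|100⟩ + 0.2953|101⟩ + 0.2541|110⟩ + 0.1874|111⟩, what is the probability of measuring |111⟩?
0.03512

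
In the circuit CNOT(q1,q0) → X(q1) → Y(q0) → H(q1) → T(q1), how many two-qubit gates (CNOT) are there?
1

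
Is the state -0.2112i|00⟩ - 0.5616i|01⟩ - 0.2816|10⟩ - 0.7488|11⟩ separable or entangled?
Separable

Writing the state as a|00⟩ + b|01⟩ + c|10⟩ + d|11⟩, it is a product state iff ad − bc = 0.
Here (a, b, c, d) = (-0.2112i, -0.5616i, -0.2816, -0.7488): ad − bc = (-0.2112i)(-0.7488) − (-0.5616i)(-0.2816) = 0, so the state is separable.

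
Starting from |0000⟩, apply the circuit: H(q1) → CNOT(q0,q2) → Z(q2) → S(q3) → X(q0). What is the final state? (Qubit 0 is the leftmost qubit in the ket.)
1/√2|1000⟩ + 1/√2|1100⟩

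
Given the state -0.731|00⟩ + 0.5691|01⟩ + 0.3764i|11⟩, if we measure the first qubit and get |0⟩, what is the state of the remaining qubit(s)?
-0.7891|0⟩ + 0.6143|1⟩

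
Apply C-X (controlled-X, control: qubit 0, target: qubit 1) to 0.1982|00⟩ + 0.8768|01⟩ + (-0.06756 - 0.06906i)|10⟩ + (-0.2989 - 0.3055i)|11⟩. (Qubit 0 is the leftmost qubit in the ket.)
0.1982|00⟩ + 0.8768|01⟩ + (-0.2989 - 0.3055i)|10⟩ + (-0.06756 - 0.06906i)|11⟩

C-X leaves the control-|0⟩ kets |00⟩, |01⟩ unchanged and applies X to qubit 1 on the control-|1⟩ pair (|10⟩, |11⟩).
X = [[0, 1], [1, 0]].
With a = amp(|10⟩) = (-0.06756 - 0.06906i) and b = amp(|11⟩) = (-0.2989 - 0.3055i):
new amp(|10⟩) = (1)·b = (-0.2989 - 0.3055i)
new amp(|11⟩) = (1)·a = (-0.06756 - 0.06906i)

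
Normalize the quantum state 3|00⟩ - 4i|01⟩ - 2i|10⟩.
0.5571|00⟩ - 0.7428i|01⟩ - 0.3714i|10⟩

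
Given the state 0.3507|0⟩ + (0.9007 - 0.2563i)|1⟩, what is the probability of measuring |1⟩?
0.877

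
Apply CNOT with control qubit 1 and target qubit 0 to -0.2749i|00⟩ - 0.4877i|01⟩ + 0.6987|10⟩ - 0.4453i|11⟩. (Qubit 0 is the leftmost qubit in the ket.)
-0.2749i|00⟩ - 0.4453i|01⟩ + 0.6987|10⟩ - 0.4877i|11⟩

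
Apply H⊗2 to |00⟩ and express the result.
1/2|00⟩ + 1/2|01⟩ + 1/2|10⟩ + 1/2|11⟩

H⊗2 gives amp(|y⟩) = (1/2) Σ_x (−1)^(x·y) amp(|x⟩), where x·y is the number of positions in which both x and y have a 1.
|00⟩: (1)/2 = 1/2
|01⟩: (1)/2 = 1/2
|10⟩: (1)/2 = 1/2
|11⟩: (1)/2 = 1/2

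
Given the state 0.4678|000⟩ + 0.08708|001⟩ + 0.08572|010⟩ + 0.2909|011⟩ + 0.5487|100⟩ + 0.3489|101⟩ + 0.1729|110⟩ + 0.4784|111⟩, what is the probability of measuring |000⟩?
0.2188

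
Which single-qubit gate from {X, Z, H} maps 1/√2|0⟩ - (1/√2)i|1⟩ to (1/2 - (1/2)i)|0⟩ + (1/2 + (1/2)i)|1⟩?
H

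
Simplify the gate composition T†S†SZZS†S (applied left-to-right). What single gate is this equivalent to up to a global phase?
T†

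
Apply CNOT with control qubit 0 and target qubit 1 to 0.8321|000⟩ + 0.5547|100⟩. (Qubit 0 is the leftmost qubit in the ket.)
0.8321|000⟩ + 0.5547|110⟩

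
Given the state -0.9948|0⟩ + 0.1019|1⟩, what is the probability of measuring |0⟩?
0.9896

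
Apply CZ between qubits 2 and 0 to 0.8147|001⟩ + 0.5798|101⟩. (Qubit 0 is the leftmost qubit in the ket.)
0.8147|001⟩ - 0.5798|101⟩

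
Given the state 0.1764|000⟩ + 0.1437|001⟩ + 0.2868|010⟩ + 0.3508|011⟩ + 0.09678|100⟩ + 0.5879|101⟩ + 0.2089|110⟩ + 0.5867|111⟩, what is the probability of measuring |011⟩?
0.1231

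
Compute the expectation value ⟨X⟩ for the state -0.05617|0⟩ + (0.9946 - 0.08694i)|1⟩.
-0.1117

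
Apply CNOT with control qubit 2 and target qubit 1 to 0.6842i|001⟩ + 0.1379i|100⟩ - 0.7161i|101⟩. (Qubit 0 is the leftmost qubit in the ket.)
0.6842i|011⟩ + 0.1379i|100⟩ - 0.7161i|111⟩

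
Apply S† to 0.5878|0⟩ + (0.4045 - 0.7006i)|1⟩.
0.5878|0⟩ + (-0.7006 - 0.4045i)|1⟩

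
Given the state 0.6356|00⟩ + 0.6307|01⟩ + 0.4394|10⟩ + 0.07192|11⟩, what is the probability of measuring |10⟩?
0.1931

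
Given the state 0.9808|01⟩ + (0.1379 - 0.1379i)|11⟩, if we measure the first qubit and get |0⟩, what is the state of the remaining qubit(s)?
|1⟩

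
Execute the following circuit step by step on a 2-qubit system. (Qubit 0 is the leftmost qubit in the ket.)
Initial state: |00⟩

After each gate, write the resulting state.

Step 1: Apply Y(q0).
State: i|10⟩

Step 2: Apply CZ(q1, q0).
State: i|10⟩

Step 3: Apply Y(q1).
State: -|11⟩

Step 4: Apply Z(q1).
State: |11⟩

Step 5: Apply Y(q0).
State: -i|01⟩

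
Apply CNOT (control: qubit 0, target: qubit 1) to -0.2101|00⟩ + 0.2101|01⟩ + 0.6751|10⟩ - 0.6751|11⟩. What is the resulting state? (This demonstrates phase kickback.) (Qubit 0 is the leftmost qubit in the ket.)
-0.2101|00⟩ + 0.2101|01⟩ - 0.6751|10⟩ + 0.6751|11⟩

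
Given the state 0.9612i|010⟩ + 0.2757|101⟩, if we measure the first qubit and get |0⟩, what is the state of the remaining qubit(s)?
i|10⟩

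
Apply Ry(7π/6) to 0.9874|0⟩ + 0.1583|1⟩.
-0.4085|0⟩ + 0.9128|1⟩

Ry(7π/6) = [[cos(θ/2), −sin(θ/2)], [sin(θ/2), cos(θ/2)]]; θ = 7π/6, cos(θ/2) ≈ -0.258819, sin(θ/2) ≈ 0.965926.
With a = amp(|0⟩) = 0.9874 and b = amp(|1⟩) = 0.1583:
new amp(|0⟩) = (-0.258819)·a + (-0.965926)·b = -0.4085
new amp(|1⟩) = (0.965926)·a + (-0.258819)·b = 0.9128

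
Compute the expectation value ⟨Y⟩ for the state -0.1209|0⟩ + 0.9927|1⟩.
0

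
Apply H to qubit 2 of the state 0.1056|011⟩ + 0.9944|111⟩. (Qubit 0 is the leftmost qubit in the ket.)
0.07467|010⟩ - 0.07467|011⟩ + 0.7031|110⟩ - 0.7031|111⟩

H on qubit 2 mixes each pair of kets that differ only in qubit 2: amplitudes (a, b) of (|…0…⟩, |…1…⟩) become ((a + b)/√2, (a − b)/√2). Kets absent from the input have amplitude 0.
(|010⟩, |011⟩): (a, b) = (0, 0.1056) → (0.07467, -0.07467)
(|110⟩, |111⟩): (a, b) = (0, 0.9944) → (0.7031, -0.7031)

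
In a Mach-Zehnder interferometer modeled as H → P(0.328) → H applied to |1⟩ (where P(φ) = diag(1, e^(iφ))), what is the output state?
(0.02666 - 0.1611i)|0⟩ + (0.9733 + 0.1611i)|1⟩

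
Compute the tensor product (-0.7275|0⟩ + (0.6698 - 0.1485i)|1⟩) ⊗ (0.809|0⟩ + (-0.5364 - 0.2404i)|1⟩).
-0.5885|00⟩ + (0.3902 + 0.1749i)|01⟩ + (0.5419 - 0.1201i)|10⟩ + (-0.395 - 0.08136i)|11⟩

amp(|b₁b₂…⟩) = product of the factor amplitudes for bits b₁, b₂, …; only kets whose every factor amplitude is nonzero survive.
|00⟩: (-0.7275)(0.809) = -0.5885
|01⟩: (-0.7275)(-0.5364 - 0.2404i) = (0.3902 + 0.1749i)
|10⟩: (0.6698 - 0.1485i)(0.809) = (0.5419 - 0.1201i)
|11⟩: (0.6698 - 0.1485i)(-0.5364 - 0.2404i) = (-0.395 - 0.08136i)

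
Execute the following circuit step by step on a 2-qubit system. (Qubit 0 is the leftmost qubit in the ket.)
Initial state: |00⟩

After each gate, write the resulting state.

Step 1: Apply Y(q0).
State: i|10⟩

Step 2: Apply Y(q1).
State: -|11⟩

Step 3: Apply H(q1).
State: -1/√2|10⟩ + 1/√2|11⟩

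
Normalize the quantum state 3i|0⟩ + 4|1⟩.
0.6i|0⟩ + 0.8|1⟩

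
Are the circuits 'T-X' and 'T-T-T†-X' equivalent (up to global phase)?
Yes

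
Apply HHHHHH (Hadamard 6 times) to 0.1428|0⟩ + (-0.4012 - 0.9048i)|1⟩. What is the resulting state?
0.1428|0⟩ + (-0.4012 - 0.9048i)|1⟩

H² = I, so an even number of Hadamards cancels: H^6 = I and the state is unchanged.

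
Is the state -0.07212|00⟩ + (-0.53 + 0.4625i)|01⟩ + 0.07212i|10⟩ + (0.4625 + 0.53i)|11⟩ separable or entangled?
Separable

Writing the state as a|00⟩ + b|01⟩ + c|10⟩ + d|11⟩, it is a product state iff ad − bc = 0.
Here (a, b, c, d) = (-0.07212, (-0.53 + 0.4625i), 0.07212i, (0.4625 + 0.53i)): ad − bc = (-0.07212)(0.4625 + 0.53i) − (-0.53 + 0.4625i)(0.07212i) = 0, so the state is separable.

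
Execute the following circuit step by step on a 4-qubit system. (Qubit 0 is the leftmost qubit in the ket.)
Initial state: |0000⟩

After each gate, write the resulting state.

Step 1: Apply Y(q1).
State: i|0100⟩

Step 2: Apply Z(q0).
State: i|0100⟩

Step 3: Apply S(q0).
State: i|0100⟩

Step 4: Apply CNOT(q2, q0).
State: i|0100⟩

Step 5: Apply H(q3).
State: (1/√2)i|0100⟩ + (1/√2)i|0101⟩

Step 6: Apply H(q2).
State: (1/2)i|0100⟩ + (1/2)i|0101⟩ + (1/2)i|0110⟩ + (1/2)i|0111⟩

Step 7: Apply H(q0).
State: (1/√8)i|0100⟩ + (1/√8)i|0101⟩ + (1/√8)i|0110⟩ + (1/√8)i|0111⟩ + (1/√8)i|1100⟩ + (1/√8)i|1101⟩ + (1/√8)i|1110⟩ + (1/√8)i|1111⟩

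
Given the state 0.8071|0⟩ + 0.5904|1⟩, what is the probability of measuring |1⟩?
0.3486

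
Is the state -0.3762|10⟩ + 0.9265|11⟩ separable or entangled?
Separable

Writing the state as a|00⟩ + b|01⟩ + c|10⟩ + d|11⟩, it is a product state iff ad − bc = 0.
Here (a, b, c, d) = (0, 0, -0.3762, 0.9265): ad − bc = (0)(0.9265) − (0)(-0.3762) = 0, so the state is separable.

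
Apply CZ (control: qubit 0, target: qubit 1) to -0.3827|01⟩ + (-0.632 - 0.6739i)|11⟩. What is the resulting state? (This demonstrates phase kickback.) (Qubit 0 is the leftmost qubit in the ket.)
-0.3827|01⟩ + (0.632 + 0.6739i)|11⟩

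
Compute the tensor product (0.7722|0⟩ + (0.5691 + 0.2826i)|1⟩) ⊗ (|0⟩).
0.7722|00⟩ + (0.5691 + 0.2826i)|10⟩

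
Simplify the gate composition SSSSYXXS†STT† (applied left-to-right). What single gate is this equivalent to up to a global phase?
Y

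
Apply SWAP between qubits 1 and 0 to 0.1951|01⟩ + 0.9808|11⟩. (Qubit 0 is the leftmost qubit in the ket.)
0.1951|10⟩ + 0.9808|11⟩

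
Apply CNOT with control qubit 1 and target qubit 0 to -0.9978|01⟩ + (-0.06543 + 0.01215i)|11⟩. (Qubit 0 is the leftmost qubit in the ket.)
(-0.06543 + 0.01215i)|01⟩ - 0.9978|11⟩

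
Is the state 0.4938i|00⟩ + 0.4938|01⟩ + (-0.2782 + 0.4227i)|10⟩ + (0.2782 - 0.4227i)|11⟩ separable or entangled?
Entangled

Writing the state as a|00⟩ + b|01⟩ + c|10⟩ + d|11⟩, it is a product state iff ad − bc = 0.
Here (a, b, c, d) = (0.4938i, 0.4938, (-0.2782 + 0.4227i), (0.2782 - 0.4227i)): ad − bc = (0.4938i)(0.2782 - 0.4227i) − (0.4938)(-0.2782 + 0.4227i) = (0.3461 - 0.07135i) ≠ 0, so the state is entangled.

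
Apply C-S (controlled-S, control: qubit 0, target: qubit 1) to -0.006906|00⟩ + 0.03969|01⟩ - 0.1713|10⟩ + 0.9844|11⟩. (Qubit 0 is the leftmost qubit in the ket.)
-0.006906|00⟩ + 0.03969|01⟩ - 0.1713|10⟩ + 0.9844i|11⟩

C-S leaves the control-|0⟩ kets |00⟩, |01⟩ unchanged and applies S to qubit 1 on the control-|1⟩ pair (|10⟩, |11⟩).
S = [[1, 0], [0, i]].
With a = amp(|10⟩) = -0.1713 and b = amp(|11⟩) = 0.9844:
new amp(|10⟩) = (1)·a = -0.1713
new amp(|11⟩) = (i)·b = 0.9844i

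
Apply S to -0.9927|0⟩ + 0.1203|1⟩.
-0.9927|0⟩ + 0.1203i|1⟩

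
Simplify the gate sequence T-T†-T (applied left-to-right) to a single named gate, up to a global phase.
T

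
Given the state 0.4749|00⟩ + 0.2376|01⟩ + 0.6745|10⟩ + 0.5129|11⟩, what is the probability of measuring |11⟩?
0.2631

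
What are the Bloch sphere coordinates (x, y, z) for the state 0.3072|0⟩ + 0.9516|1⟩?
(0.5847, 0, -0.8112)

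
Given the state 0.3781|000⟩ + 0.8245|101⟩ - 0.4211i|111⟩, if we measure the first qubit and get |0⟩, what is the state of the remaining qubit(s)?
|00⟩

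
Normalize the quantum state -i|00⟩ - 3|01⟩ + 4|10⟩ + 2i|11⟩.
-0.1826i|00⟩ - 0.5477|01⟩ + 0.7303|10⟩ + 0.3651i|11⟩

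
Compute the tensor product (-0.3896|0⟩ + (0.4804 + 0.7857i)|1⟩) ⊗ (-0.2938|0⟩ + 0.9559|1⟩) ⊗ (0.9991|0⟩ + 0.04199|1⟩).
0.1144|000⟩ + 0.004806|001⟩ - 0.3721|010⟩ - 0.01564|011⟩ + (-0.141 - 0.2306i)|100⟩ + (-0.005927 - 0.009693i)|101⟩ + (0.4588 + 0.7504i)|110⟩ + (0.01928 + 0.03154i)|111⟩

amp(|b₁b₂…⟩) = product of the factor amplitudes for bits b₁, b₂, …; only kets whose every factor amplitude is nonzero survive.
|000⟩: (-0.3896)(-0.2938)(0.9991) = 0.1144
|001⟩: (-0.3896)(-0.2938)(0.04199) = 0.004806
|010⟩: (-0.3896)(0.9559)(0.9991) = -0.3721
|011⟩: (-0.3896)(0.9559)(0.04199) = -0.01564
|100⟩: (0.4804 + 0.7857i)(-0.2938)(0.9991) = (-0.141 - 0.2306i)
|101⟩: (0.4804 + 0.7857i)(-0.2938)(0.04199) = (-0.005927 - 0.009693i)
|110⟩: (0.4804 + 0.7857i)(0.9559)(0.9991) = (0.4588 + 0.7504i)
|111⟩: (0.4804 + 0.7857i)(0.9559)(0.04199) = (0.01928 + 0.03154i)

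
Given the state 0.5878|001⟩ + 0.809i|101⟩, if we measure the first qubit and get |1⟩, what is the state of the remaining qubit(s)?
i|01⟩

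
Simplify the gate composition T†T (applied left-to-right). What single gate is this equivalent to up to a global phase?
I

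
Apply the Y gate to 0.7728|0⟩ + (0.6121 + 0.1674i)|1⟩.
(0.1674 - 0.6121i)|0⟩ + 0.7728i|1⟩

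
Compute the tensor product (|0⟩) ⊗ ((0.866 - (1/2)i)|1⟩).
(0.866 - (1/2)i)|01⟩

amp(|b₁b₂…⟩) = product of the factor amplitudes for bits b₁, b₂, …; only kets whose every factor amplitude is nonzero survive.
|01⟩: (1)(0.866 - (1/2)i) = (0.866 - (1/2)i)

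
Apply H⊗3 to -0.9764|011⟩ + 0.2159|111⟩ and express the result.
-0.2689|000⟩ + 0.2689|001⟩ + 0.2689|010⟩ - 0.2689|011⟩ - 0.4215|100⟩ + 0.4215|101⟩ + 0.4215|110⟩ - 0.4215|111⟩

H⊗3 gives amp(|y⟩) = (1/2√2) Σ_x (−1)^(x·y) amp(|x⟩), where x·y is the number of positions in which both x and y have a 1.
|000⟩: (-0.9764 + 0.2159)/(2√2) = -0.2689
|001⟩: (0.9764 - 0.2159)/(2√2) = 0.2689
|010⟩: (0.9764 - 0.2159)/(2√2) = 0.2689
|011⟩: (-0.9764 + 0.2159)/(2√2) = -0.2689
|100⟩: (-0.9764 - 0.2159)/(2√2) = -0.4215
|101⟩: (0.9764 + 0.2159)/(2√2) = 0.4215
|110⟩: (0.9764 + 0.2159)/(2√2) = 0.4215
|111⟩: (-0.9764 - 0.2159)/(2√2) = -0.4215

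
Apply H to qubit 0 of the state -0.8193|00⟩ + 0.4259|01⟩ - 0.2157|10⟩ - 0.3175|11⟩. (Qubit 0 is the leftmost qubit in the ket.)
-0.7319|00⟩ + 0.07665|01⟩ - 0.4268|10⟩ + 0.5257|11⟩

H on qubit 0 mixes each pair of kets that differ only in qubit 0: amplitudes (a, b) of (|…0…⟩, |…1…⟩) become ((a + b)/√2, (a − b)/√2). Kets absent from the input have amplitude 0.
(|00⟩, |10⟩): (a, b) = (-0.8193, -0.2157) → (-0.7319, -0.4268)
(|01⟩, |11⟩): (a, b) = (0.4259, -0.3175) → (0.07665, 0.5257)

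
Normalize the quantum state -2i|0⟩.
-i|0⟩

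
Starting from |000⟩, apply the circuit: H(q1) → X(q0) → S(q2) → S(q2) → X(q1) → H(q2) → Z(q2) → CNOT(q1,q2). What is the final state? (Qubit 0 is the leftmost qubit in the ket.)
1/2|100⟩ - 1/2|101⟩ - 1/2|110⟩ + 1/2|111⟩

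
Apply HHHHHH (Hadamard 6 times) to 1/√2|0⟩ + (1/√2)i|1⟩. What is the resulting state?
1/√2|0⟩ + (1/√2)i|1⟩

H² = I, so an even number of Hadamards cancels: H^6 = I and the state is unchanged.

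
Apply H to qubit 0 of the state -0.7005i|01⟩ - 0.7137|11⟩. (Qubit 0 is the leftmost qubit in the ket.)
(-0.5047 - 0.4953i)|01⟩ + (0.5047 - 0.4953i)|11⟩

H on qubit 0 mixes each pair of kets that differ only in qubit 0: amplitudes (a, b) of (|…0…⟩, |…1…⟩) become ((a + b)/√2, (a − b)/√2). Kets absent from the input have amplitude 0.
(|01⟩, |11⟩): (a, b) = (-0.7005i, -0.7137) → ((-0.5047 - 0.4953i), (0.5047 - 0.4953i))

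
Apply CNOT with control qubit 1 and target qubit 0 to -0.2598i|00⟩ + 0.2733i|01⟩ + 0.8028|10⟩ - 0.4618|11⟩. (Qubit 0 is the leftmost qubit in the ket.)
-0.2598i|00⟩ - 0.4618|01⟩ + 0.8028|10⟩ + 0.2733i|11⟩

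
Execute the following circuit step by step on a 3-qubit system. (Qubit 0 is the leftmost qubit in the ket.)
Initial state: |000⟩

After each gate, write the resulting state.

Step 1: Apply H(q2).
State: 1/√2|000⟩ + 1/√2|001⟩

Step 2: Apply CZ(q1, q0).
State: 1/√2|000⟩ + 1/√2|001⟩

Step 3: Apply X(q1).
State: 1/√2|010⟩ + 1/√2|011⟩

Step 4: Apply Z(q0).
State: 1/√2|010⟩ + 1/√2|011⟩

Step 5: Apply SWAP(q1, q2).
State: 1/√2|001⟩ + 1/√2|011⟩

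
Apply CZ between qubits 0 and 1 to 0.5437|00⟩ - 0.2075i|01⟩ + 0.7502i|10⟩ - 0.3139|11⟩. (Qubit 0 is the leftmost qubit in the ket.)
0.5437|00⟩ - 0.2075i|01⟩ + 0.7502i|10⟩ + 0.3139|11⟩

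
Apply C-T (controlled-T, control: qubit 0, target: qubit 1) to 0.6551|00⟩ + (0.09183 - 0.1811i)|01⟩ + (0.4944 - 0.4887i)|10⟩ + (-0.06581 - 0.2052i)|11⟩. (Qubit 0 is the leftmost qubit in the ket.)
0.6551|00⟩ + (0.09183 - 0.1811i)|01⟩ + (0.4944 - 0.4887i)|10⟩ + (0.09856 - 0.1916i)|11⟩

C-T leaves the control-|0⟩ kets |00⟩, |01⟩ unchanged and applies T to qubit 1 on the control-|1⟩ pair (|10⟩, |11⟩).
T = [[1, 0], [0, (1/√2 + (1/√2)i)]].
With a = amp(|10⟩) = (0.4944 - 0.4887i) and b = amp(|11⟩) = (-0.06581 - 0.2052i):
new amp(|10⟩) = (1)·a = (0.4944 - 0.4887i)
new amp(|11⟩) = (1/√2 + (1/√2)i)·b = (0.09856 - 0.1916i)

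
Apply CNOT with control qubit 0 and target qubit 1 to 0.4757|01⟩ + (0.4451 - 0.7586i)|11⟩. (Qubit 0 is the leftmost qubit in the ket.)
0.4757|01⟩ + (0.4451 - 0.7586i)|10⟩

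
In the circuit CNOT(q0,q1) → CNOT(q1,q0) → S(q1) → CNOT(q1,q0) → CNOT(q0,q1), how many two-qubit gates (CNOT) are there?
4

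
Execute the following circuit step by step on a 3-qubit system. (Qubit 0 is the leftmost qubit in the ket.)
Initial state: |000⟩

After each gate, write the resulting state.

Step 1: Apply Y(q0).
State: i|100⟩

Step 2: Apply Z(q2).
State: i|100⟩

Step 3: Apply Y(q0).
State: |000⟩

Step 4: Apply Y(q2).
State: i|001⟩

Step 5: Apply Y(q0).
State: -|101⟩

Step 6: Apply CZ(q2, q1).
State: -|101⟩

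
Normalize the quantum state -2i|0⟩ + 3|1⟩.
-0.5547i|0⟩ + 0.8321|1⟩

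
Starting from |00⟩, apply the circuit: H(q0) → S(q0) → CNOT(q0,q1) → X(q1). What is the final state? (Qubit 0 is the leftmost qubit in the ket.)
1/√2|01⟩ + (1/√2)i|10⟩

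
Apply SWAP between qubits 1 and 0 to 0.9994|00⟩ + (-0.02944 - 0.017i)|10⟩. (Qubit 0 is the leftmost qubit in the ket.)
0.9994|00⟩ + (-0.02944 - 0.017i)|01⟩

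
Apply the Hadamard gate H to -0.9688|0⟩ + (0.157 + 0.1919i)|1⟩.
(-0.574 + 0.1357i)|0⟩ + (-0.7961 - 0.1357i)|1⟩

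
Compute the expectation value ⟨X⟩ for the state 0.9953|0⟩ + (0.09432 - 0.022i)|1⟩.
0.1878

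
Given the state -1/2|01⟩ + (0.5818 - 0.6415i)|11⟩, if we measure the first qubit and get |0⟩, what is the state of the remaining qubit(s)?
-|1⟩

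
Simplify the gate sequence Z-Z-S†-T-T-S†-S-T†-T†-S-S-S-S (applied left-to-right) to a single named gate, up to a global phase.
S†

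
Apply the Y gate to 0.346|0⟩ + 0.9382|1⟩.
-0.9382i|0⟩ + 0.346i|1⟩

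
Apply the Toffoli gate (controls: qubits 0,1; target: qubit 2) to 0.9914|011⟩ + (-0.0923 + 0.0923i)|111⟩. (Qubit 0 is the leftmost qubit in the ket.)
0.9914|011⟩ + (-0.0923 + 0.0923i)|110⟩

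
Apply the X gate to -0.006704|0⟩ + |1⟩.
|0⟩ - 0.006704|1⟩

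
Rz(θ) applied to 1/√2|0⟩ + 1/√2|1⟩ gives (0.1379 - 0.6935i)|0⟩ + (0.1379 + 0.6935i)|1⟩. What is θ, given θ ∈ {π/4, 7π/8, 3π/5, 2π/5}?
7π/8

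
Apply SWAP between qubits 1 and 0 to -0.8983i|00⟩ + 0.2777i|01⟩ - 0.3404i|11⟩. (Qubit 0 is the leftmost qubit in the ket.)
-0.8983i|00⟩ + 0.2777i|10⟩ - 0.3404i|11⟩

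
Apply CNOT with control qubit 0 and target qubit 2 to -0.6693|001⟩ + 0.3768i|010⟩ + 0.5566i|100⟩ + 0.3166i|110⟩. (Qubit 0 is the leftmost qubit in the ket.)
-0.6693|001⟩ + 0.3768i|010⟩ + 0.5566i|101⟩ + 0.3166i|111⟩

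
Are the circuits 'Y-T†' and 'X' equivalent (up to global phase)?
No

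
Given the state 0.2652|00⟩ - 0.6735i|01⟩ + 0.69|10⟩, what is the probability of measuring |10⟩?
0.4761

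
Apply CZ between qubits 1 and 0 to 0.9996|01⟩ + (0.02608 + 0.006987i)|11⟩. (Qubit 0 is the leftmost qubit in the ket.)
0.9996|01⟩ + (-0.02608 - 0.006987i)|11⟩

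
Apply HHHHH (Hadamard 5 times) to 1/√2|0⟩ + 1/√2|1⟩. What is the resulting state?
|0⟩

H² = I, so H^5 = H: a single Hadamard. With (a, b) = (1/√2, 1/√2), H gives ((a + b)/√2, (a − b)/√2) = (1, 0).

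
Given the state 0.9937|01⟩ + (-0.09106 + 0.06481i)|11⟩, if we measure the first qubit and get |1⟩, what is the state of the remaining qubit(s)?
(-0.8147 + 0.5799i)|1⟩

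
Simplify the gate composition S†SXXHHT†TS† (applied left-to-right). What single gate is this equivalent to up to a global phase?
S†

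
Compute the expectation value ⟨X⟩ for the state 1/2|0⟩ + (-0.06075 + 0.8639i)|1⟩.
-0.06075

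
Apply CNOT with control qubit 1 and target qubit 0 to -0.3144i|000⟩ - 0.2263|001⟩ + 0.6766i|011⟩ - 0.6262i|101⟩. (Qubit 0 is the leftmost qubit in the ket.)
-0.3144i|000⟩ - 0.2263|001⟩ - 0.6262i|101⟩ + 0.6766i|111⟩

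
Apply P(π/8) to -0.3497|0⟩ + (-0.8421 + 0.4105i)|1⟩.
-0.3497|0⟩ + (-0.9351 + 0.05699i)|1⟩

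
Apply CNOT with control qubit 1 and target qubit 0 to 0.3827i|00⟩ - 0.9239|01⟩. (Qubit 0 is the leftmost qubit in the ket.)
0.3827i|00⟩ - 0.9239|11⟩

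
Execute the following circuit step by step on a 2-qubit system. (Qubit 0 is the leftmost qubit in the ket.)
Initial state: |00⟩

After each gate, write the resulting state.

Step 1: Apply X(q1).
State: |01⟩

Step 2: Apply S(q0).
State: |01⟩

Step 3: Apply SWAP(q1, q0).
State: |10⟩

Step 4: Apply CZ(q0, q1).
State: |10⟩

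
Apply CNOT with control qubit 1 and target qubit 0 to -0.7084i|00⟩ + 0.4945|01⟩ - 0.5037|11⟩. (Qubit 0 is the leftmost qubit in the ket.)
-0.7084i|00⟩ - 0.5037|01⟩ + 0.4945|11⟩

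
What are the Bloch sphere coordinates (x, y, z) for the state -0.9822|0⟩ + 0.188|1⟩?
(-0.3693, 0, 0.9294)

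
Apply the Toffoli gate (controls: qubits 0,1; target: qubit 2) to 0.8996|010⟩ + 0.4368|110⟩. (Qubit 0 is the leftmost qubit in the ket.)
0.8996|010⟩ + 0.4368|111⟩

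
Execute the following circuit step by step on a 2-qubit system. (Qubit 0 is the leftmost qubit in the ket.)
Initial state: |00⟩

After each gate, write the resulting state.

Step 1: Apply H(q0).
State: 1/√2|00⟩ + 1/√2|10⟩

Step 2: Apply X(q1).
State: 1/√2|01⟩ + 1/√2|11⟩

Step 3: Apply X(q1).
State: 1/√2|00⟩ + 1/√2|10⟩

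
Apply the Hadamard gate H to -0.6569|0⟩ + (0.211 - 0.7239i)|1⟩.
(-0.3153 - 0.5119i)|0⟩ + (-0.6137 + 0.5119i)|1⟩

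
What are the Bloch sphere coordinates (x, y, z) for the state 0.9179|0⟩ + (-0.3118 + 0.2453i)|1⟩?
(-0.5724, 0.4503, 0.6851)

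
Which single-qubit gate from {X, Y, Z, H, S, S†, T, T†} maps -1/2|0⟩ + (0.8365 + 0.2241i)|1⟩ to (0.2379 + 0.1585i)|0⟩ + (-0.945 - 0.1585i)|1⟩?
H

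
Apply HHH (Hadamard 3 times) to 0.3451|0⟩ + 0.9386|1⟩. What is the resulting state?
0.9077|0⟩ - 0.4197|1⟩

H² = I, so H^3 = H: a single Hadamard. With (a, b) = (0.3451, 0.9386), H gives ((a + b)/√2, (a − b)/√2) = (0.9077, -0.4197).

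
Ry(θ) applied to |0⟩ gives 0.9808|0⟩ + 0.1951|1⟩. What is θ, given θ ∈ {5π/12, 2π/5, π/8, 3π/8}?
π/8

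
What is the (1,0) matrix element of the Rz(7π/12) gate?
0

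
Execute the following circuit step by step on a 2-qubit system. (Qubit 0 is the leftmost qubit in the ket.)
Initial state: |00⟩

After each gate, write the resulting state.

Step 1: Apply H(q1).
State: 1/√2|00⟩ + 1/√2|01⟩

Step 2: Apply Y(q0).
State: (1/√2)i|10⟩ + (1/√2)i|11⟩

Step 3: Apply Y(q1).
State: 1/√2|10⟩ - 1/√2|11⟩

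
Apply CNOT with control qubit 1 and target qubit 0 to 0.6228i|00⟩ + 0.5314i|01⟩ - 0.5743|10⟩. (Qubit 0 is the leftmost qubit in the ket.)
0.6228i|00⟩ - 0.5743|10⟩ + 0.5314i|11⟩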